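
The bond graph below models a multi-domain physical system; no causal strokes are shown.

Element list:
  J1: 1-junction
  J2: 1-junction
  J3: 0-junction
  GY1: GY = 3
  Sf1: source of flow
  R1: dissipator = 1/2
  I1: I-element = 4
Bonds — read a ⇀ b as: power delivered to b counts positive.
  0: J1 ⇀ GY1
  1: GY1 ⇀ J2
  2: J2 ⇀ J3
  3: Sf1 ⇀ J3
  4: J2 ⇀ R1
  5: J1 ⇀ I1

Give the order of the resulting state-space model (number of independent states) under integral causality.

1  (I1 all integral)

β3 stroke at Sf1  (Sf1 (Sf) sets flow on bond)
β2 stroke at J3  (only one effort-in slot at J3)
β1 stroke at J2  (J2 flow already set via bond 2)
β4 stroke at J2  (J2 flow already set via bond 2)
β0 stroke at J1  (GY1: gyrator matches bond 1)
β5 stroke at I1  (J1 needs exactly one f-in)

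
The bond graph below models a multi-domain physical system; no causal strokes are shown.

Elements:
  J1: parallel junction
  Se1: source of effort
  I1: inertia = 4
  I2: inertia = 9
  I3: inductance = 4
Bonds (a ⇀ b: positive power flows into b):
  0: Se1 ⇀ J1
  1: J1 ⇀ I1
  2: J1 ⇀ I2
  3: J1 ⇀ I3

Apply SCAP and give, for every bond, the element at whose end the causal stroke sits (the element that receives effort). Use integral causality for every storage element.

β0 stroke at J1
β1 stroke at I1
β2 stroke at I2
β3 stroke at I3

#0 |J1  (Se1 (Se) sets effort on bond)
#1 |I1  (J1: bond 0 brought effort, rest push out)
#2 |I2  (J1 effort already set via bond 0)
#3 |I3  (0-jn J1 has e-setter on 0)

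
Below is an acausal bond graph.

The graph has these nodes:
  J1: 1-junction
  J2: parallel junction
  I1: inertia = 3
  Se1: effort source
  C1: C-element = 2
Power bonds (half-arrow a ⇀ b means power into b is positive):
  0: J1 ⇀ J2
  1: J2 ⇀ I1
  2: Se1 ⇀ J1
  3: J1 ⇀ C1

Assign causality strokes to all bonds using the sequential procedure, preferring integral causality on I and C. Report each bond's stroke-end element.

#2 →J1  (Se1: effort source, stroke at far end)
#1 →I1  (prefer integral on I1)
#0 →J2  (J2: last free bond brings effort in)
#3 →J1  (1-jn J1 has f-setter on 0)

β0 →J2
β1 →I1
β2 →J1
β3 →J1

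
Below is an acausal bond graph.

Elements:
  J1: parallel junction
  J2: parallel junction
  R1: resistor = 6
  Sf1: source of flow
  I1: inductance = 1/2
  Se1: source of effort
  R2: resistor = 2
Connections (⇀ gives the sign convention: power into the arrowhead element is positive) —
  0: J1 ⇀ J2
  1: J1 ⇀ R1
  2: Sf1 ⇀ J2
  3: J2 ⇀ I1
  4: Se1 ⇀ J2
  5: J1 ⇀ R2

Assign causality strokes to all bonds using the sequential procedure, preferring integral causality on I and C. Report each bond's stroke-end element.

β2 →Sf1  (Sf1 fixes flow; stroke at Sf1)
β4 →J2  (Se1 fixes effort; stroke away)
β0 →J1  (J2 effort already set via bond 4)
β3 →I1  (J2: bond 4 brought effort, rest push out)
β1 →R1  (0-jn J1 has e-setter on 0)
β5 →R2  (J1: bond 0 brought effort, rest push out)

#0 stroke→J1
#1 stroke→R1
#2 stroke→Sf1
#3 stroke→I1
#4 stroke→J2
#5 stroke→R2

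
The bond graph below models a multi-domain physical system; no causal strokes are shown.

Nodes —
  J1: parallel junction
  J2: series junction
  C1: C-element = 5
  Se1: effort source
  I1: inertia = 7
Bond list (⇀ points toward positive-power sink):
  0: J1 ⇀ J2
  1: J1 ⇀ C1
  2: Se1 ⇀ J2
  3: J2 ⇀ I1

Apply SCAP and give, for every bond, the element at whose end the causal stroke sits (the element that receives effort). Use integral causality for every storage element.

β2 stroke→J2  (Se1 (Se) sets effort on bond)
β1 stroke→J1  (C1 outputs effort q/C1)
β0 stroke→J2  (J1 effort already set via bond 1)
β3 stroke→I1  (closing 1-jn rule on J2)

bond 0 stroke at J2
bond 1 stroke at J1
bond 2 stroke at J2
bond 3 stroke at I1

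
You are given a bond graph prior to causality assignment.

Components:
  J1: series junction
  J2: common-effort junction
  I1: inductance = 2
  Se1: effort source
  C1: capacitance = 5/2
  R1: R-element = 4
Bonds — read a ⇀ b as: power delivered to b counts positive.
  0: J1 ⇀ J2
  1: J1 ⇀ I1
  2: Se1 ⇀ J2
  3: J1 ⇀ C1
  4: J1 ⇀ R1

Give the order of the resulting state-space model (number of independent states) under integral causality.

β2 →J2  (source Se1 imposes e)
β0 →J1  (J2 effort already set via bond 2)
β1 →I1  (I1: I, integral causality)
β3 →J1  (common-f at J1 fixed by 1)
β4 →J1  (J1: bond 1 brought flow, rest push out)

2  (C1, I1 all integral)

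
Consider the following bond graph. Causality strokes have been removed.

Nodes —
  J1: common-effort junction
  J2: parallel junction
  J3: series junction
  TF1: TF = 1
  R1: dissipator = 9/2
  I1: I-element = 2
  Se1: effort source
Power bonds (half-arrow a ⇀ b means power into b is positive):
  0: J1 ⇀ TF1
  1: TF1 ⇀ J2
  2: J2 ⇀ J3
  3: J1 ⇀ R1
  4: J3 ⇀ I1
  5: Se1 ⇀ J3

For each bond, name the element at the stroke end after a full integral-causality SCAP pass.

β0 →TF1
β1 →J2
β2 →J3
β3 →J1
β4 →I1
β5 →J3

β5 |J3  (Se1: effort source, stroke at far end)
β4 |I1  (I1 integral (f out))
β2 |J3  (common-f at J3 fixed by 4)
β1 |J2  (J2: last free bond brings effort in)
β0 |TF1  (TF TF1: opposite of bond 1)
β3 |J1  (only one effort-in slot at J1)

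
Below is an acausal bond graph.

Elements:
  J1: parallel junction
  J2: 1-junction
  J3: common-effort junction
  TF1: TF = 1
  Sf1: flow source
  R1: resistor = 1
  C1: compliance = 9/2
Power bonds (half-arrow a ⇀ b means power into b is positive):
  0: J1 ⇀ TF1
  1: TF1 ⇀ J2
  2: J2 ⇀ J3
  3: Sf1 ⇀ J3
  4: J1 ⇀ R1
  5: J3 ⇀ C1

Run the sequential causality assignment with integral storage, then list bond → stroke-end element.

b0 →J1
b1 →TF1
b2 →J2
b3 →Sf1
b4 →R1
b5 →J3

bond 3 |Sf1  (Sf1 fixes flow; stroke at Sf1)
bond 5 |J3  (C1 outputs effort q/C1)
bond 2 |J2  (J3: bond 5 brought effort, rest push out)
bond 1 |TF1  (only one flow-in slot at J2)
bond 0 |J1  (TF1 one-in-one-out from 1)
bond 4 |R1  (J1 effort already set via bond 0)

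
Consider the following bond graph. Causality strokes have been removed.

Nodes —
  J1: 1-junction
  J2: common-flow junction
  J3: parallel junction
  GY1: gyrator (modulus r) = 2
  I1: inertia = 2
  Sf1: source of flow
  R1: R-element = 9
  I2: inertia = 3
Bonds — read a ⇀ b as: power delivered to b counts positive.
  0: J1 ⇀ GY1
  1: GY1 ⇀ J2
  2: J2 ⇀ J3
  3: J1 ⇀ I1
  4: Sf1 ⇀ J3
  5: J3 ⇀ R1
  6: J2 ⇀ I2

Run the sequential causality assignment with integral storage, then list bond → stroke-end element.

β0 →J1
β1 →J2
β2 →J2
β3 →I1
β4 →Sf1
β5 →J3
β6 →I2

#4 stroke at Sf1  (Sf1 fixes flow; stroke at Sf1)
#3 stroke at I1  (prefer integral on I1)
#0 stroke at J1  (J1 flow already set via bond 3)
#1 stroke at J2  (GY1: gyrator matches bond 0)
#6 stroke at I2  (I2 outputs flow p/I2)
#2 stroke at J2  (J2: bond 6 brought flow, rest push out)
#5 stroke at J3  (closing 0-jn rule on J3)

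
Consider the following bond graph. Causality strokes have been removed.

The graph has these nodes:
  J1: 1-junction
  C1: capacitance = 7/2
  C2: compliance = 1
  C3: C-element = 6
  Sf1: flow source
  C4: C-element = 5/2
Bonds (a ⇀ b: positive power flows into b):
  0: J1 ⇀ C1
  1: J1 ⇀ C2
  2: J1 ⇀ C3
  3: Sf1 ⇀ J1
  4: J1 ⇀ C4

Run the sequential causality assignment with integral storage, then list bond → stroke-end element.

β0 stroke→J1
β1 stroke→J1
β2 stroke→J1
β3 stroke→Sf1
β4 stroke→J1

bond 3 stroke→Sf1  (source Sf1 imposes f)
bond 0 stroke→J1  (J1 flow already set via bond 3)
bond 1 stroke→J1  (common-f at J1 fixed by 3)
bond 2 stroke→J1  (common-f at J1 fixed by 3)
bond 4 stroke→J1  (J1: bond 3 brought flow, rest push out)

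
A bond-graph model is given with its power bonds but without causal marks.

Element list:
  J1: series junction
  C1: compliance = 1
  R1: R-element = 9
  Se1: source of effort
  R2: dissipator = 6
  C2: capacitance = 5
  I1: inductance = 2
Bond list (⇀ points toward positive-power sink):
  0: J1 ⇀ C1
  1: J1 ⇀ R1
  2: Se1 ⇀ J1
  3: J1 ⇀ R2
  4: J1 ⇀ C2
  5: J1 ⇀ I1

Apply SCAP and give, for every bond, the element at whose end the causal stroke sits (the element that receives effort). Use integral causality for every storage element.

β0 stroke→J1
β1 stroke→J1
β2 stroke→J1
β3 stroke→J1
β4 stroke→J1
β5 stroke→I1

bond 2 |J1  (Se1 (Se) sets effort on bond)
bond 0 |J1  (C1: C, integral causality)
bond 4 |J1  (C2: C, integral causality)
bond 5 |I1  (I1 integral (f out))
bond 1 |J1  (common-f at J1 fixed by 5)
bond 3 |J1  (1-jn J1 has f-setter on 5)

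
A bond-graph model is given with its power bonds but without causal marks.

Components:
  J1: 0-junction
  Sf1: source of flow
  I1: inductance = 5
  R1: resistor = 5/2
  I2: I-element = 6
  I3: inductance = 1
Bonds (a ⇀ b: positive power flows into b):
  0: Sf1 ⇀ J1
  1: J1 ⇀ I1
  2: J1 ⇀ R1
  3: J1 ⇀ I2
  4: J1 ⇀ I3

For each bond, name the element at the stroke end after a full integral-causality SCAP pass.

#0 →Sf1  (source Sf1 imposes f)
#1 →I1  (prefer integral on I1)
#3 →I2  (prefer integral on I2)
#4 →I3  (I3: I, integral causality)
#2 →J1  (J1 needs exactly one e-in)

bond 0 stroke→Sf1
bond 1 stroke→I1
bond 2 stroke→J1
bond 3 stroke→I2
bond 4 stroke→I3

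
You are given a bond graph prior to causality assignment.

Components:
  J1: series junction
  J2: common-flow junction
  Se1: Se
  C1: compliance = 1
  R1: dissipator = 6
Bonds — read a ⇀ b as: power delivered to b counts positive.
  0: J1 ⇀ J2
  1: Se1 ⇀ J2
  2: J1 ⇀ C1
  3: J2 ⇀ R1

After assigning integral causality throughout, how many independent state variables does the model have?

β1 stroke at J2  (Se1 (Se) sets effort on bond)
β2 stroke at J1  (C1 integral (e out))
β0 stroke at J2  (J1 needs exactly one f-in)
β3 stroke at R1  (J2: last free bond brings flow in)

1  (C1 all integral)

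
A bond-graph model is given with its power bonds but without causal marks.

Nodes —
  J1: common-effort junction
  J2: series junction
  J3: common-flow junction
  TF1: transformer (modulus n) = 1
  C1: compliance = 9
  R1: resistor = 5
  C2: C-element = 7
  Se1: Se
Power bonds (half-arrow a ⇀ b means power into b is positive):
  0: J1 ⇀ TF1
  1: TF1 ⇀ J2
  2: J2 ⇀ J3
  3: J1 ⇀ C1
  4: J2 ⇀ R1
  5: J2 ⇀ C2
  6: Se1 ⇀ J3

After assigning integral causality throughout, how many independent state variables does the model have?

b6 |J3  (Se1 fixes effort; stroke away)
b2 |J2  (closing 1-jn rule on J3)
b3 |J1  (C1 integral (e out))
b0 |TF1  (J1 effort already set via bond 3)
b1 |J2  (through TF1, causality passes straight; one stroke at TF1)
b5 |J2  (C2 integral (e out))
b4 |R1  (J2: last free bond brings flow in)

2  (C1, C2 all integral)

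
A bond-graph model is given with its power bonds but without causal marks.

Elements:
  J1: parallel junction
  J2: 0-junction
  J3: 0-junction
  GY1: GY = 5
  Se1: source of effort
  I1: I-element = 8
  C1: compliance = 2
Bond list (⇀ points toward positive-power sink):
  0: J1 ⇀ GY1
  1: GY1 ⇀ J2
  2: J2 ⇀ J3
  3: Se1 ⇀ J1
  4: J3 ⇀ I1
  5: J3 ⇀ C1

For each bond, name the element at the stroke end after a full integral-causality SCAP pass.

bond 3 |J1  (Se1: effort source, stroke at far end)
bond 0 |GY1  (J1 effort already set via bond 3)
bond 1 |GY1  (GY1 both-in/both-out from 0)
bond 2 |J2  (J2: last free bond brings effort in)
bond 4 |I1  (I1 integral (f out))
bond 5 |J3  (J3: last free bond brings effort in)

#0 stroke→GY1
#1 stroke→GY1
#2 stroke→J2
#3 stroke→J1
#4 stroke→I1
#5 stroke→J3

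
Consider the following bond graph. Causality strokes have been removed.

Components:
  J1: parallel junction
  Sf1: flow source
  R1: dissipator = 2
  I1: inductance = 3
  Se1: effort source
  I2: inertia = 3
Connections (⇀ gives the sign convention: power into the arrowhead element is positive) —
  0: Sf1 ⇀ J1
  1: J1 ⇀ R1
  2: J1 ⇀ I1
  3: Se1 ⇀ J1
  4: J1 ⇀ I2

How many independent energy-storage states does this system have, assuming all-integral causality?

2  (I1, I2 all integral)

bond 0 |Sf1  (Sf1: flow source, stroke at near end)
bond 3 |J1  (Se1 (Se) sets effort on bond)
bond 1 |R1  (0-jn J1 has e-setter on 3)
bond 2 |I1  (0-jn J1 has e-setter on 3)
bond 4 |I2  (0-jn J1 has e-setter on 3)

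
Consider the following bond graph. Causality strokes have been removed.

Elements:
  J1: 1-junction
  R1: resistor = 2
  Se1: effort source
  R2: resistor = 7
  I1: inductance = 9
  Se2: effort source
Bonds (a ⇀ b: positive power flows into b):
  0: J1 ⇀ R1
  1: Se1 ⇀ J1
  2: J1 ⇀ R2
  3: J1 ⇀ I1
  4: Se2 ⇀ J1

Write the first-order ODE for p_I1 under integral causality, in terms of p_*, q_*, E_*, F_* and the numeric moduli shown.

bond 1 stroke→J1  (source Se1 imposes e)
bond 4 stroke→J1  (source Se2 imposes e)
bond 3 stroke→I1  (I1: I, integral causality)
bond 0 stroke→J1  (J1: bond 3 brought flow, rest push out)
bond 2 stroke→J1  (1-jn J1 has f-setter on 3)

dp_I1/dt = E_Se1 + E_Se2 - p_I1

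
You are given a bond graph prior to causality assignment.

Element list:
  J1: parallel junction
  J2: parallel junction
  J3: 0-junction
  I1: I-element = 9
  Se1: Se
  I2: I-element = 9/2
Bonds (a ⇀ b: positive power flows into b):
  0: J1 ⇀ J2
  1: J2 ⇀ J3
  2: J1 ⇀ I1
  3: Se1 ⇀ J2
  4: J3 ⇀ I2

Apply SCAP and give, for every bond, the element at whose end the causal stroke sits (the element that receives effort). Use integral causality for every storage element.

b0 |J1
b1 |J3
b2 |I1
b3 |J2
b4 |I2

bond 3 stroke at J2  (Se1: effort source, stroke at far end)
bond 0 stroke at J1  (common-e at J2 fixed by 3)
bond 1 stroke at J3  (J2 effort already set via bond 3)
bond 4 stroke at I2  (J3: bond 1 brought effort, rest push out)
bond 2 stroke at I1  (J1 effort already set via bond 0)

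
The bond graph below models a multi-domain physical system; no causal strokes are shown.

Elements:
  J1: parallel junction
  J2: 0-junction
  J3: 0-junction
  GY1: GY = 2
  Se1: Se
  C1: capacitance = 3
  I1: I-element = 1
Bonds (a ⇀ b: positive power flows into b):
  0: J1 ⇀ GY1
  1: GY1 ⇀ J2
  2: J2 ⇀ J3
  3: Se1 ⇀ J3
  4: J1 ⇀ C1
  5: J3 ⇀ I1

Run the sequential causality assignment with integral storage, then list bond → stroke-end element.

#3 stroke at J3  (Se1: effort source, stroke at far end)
#2 stroke at J2  (0-jn J3 has e-setter on 3)
#5 stroke at I1  (J3: bond 3 brought effort, rest push out)
#1 stroke at GY1  (J2 effort already set via bond 2)
#0 stroke at GY1  (GY1 both-in/both-out from 1)
#4 stroke at J1  (J1: last free bond brings effort in)

β0 |GY1
β1 |GY1
β2 |J2
β3 |J3
β4 |J1
β5 |I1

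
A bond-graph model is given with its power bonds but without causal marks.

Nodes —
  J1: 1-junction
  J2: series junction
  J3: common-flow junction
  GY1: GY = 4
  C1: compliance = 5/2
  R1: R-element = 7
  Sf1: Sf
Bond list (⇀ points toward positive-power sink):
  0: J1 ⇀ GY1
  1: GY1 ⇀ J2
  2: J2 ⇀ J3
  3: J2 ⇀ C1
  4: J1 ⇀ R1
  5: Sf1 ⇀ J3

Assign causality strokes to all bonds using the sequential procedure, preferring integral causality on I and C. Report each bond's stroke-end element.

β0 |J1
β1 |J2
β2 |J3
β3 |J2
β4 |R1
β5 |Sf1

b5 →Sf1  (Sf1 (Sf) sets flow on bond)
b2 →J3  (1-jn J3 has f-setter on 5)
b1 →J2  (J2: bond 2 brought flow, rest push out)
b3 →J2  (J2: bond 2 brought flow, rest push out)
b0 →J1  (through GY1, causality inverts; strokes same side of GY1)
b4 →R1  (closing 1-jn rule on J1)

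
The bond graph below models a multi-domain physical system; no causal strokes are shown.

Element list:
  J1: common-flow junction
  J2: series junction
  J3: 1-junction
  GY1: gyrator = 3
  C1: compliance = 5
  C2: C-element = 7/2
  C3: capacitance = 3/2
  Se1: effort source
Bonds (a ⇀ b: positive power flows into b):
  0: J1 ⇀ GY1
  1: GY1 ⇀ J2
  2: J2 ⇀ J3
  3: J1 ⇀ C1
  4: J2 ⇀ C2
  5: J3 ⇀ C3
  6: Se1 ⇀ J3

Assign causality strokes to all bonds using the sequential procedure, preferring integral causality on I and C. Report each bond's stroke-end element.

bond 6 stroke at J3  (Se1 (Se) sets effort on bond)
bond 3 stroke at J1  (C1 outputs effort q/C1)
bond 0 stroke at GY1  (only one flow-in slot at J1)
bond 1 stroke at GY1  (through GY1, causality inverts; strokes same side of GY1)
bond 2 stroke at J2  (J2 flow already set via bond 1)
bond 4 stroke at J2  (1-jn J2 has f-setter on 1)
bond 5 stroke at J3  (J3 flow already set via bond 2)

#0 |GY1
#1 |GY1
#2 |J2
#3 |J1
#4 |J2
#5 |J3
#6 |J3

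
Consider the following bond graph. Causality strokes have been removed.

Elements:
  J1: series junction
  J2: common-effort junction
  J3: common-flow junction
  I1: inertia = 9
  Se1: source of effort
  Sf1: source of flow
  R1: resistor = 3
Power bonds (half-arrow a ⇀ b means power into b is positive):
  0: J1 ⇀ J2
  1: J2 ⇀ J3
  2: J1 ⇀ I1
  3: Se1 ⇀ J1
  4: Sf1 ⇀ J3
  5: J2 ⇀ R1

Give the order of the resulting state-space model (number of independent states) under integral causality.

1  (I1 all integral)

b3 stroke at J1  (Se1 (Se) sets effort on bond)
b4 stroke at Sf1  (Sf1: flow source, stroke at near end)
b1 stroke at J3  (J3: bond 4 brought flow, rest push out)
b2 stroke at I1  (prefer integral on I1)
b0 stroke at J1  (J1 flow already set via bond 2)
b5 stroke at J2  (only one effort-in slot at J2)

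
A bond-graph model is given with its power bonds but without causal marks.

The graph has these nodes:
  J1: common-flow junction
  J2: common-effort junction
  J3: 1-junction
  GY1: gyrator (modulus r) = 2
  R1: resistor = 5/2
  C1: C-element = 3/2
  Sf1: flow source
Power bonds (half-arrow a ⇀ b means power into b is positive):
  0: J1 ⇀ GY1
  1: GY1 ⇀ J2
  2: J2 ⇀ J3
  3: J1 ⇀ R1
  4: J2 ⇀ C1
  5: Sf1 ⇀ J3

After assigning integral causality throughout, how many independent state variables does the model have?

bond 5 stroke at Sf1  (Sf1 (Sf) sets flow on bond)
bond 2 stroke at J3  (common-f at J3 fixed by 5)
bond 4 stroke at J2  (C1 integral (e out))
bond 1 stroke at GY1  (0-jn J2 has e-setter on 4)
bond 0 stroke at GY1  (GY1 both-in/both-out from 1)
bond 3 stroke at J1  (1-jn J1 has f-setter on 0)

1  (C1 all integral)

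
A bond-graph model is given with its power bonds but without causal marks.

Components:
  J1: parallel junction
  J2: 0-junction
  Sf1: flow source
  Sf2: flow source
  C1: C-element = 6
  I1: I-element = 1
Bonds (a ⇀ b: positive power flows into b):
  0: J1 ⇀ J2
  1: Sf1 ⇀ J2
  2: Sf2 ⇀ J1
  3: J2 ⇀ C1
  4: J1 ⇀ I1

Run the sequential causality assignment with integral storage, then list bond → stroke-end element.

#0 stroke→J1
#1 stroke→Sf1
#2 stroke→Sf2
#3 stroke→J2
#4 stroke→I1

#1 |Sf1  (Sf1 fixes flow; stroke at Sf1)
#2 |Sf2  (source Sf2 imposes f)
#3 |J2  (C1: C, integral causality)
#0 |J1  (0-jn J2 has e-setter on 3)
#4 |I1  (0-jn J1 has e-setter on 0)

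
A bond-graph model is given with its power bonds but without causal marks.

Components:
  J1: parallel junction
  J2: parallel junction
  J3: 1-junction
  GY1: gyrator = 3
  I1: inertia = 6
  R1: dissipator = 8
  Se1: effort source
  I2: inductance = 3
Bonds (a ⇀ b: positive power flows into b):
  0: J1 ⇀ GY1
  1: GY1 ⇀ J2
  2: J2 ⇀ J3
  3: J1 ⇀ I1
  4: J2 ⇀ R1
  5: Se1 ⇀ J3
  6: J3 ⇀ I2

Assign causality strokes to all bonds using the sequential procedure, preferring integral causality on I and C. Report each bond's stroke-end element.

bond 0 stroke→J1
bond 1 stroke→J2
bond 2 stroke→J3
bond 3 stroke→I1
bond 4 stroke→R1
bond 5 stroke→J3
bond 6 stroke→I2

β5 stroke at J3  (source Se1 imposes e)
β3 stroke at I1  (I1 integral (f out))
β0 stroke at J1  (J1: last free bond brings effort in)
β1 stroke at J2  (GY1 both-in/both-out from 0)
β2 stroke at J3  (J2 effort already set via bond 1)
β4 stroke at R1  (J2 effort already set via bond 1)
β6 stroke at I2  (closing 1-jn rule on J3)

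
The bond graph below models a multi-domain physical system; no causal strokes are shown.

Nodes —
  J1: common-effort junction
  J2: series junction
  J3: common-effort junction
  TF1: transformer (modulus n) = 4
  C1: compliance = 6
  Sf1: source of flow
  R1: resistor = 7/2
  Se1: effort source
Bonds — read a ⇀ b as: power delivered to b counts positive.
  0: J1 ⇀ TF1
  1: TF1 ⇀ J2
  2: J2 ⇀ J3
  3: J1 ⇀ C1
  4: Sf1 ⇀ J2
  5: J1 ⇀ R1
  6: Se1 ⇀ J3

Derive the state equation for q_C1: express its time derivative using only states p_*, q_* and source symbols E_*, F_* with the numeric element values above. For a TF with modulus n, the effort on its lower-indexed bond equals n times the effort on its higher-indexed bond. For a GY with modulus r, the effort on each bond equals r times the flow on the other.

β4 stroke at Sf1  (Sf1 fixes flow; stroke at Sf1)
β6 stroke at J3  (source Se1 imposes e)
β1 stroke at J2  (1-jn J2 has f-setter on 4)
β2 stroke at J2  (common-f at J2 fixed by 4)
β0 stroke at TF1  (TF1 one-in-one-out from 1)
β3 stroke at J1  (C1 integral (e out))
β5 stroke at R1  (J1: bond 3 brought effort, rest push out)

dq_C1/dt = -F_Sf1/4 - q_C1/21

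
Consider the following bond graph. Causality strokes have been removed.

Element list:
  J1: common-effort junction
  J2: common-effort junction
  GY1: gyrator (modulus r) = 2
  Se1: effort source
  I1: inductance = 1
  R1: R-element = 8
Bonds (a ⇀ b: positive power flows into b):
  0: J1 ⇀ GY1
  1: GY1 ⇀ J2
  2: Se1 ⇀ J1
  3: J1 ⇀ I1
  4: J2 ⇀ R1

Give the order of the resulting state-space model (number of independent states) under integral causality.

1  (I1 all integral)

b2 stroke at J1  (Se1: effort source, stroke at far end)
b0 stroke at GY1  (common-e at J1 fixed by 2)
b3 stroke at I1  (J1: bond 2 brought effort, rest push out)
b1 stroke at GY1  (through GY1, causality inverts; strokes same side of GY1)
b4 stroke at J2  (J2 needs exactly one e-in)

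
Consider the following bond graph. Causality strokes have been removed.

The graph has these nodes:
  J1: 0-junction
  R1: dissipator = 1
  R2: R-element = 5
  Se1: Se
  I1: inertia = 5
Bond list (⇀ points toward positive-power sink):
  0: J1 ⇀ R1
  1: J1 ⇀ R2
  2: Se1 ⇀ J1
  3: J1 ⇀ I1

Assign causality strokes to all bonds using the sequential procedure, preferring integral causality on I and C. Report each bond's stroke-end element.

β2 stroke at J1  (Se1 fixes effort; stroke away)
β0 stroke at R1  (J1 effort already set via bond 2)
β1 stroke at R2  (common-e at J1 fixed by 2)
β3 stroke at I1  (0-jn J1 has e-setter on 2)

b0 |R1
b1 |R2
b2 |J1
b3 |I1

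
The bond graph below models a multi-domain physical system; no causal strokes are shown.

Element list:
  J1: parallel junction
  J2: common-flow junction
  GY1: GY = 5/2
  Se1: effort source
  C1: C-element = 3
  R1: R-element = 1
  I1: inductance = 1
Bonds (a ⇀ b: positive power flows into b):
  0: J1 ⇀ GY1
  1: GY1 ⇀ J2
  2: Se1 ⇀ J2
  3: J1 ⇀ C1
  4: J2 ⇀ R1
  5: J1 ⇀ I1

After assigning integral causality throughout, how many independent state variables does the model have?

2  (C1, I1 all integral)

b2 →J2  (Se1: effort source, stroke at far end)
b3 →J1  (C1 outputs effort q/C1)
b0 →GY1  (J1 effort already set via bond 3)
b5 →I1  (J1: bond 3 brought effort, rest push out)
b1 →GY1  (GY GY1: same side as bond 0)
b4 →J2  (1-jn J2 has f-setter on 1)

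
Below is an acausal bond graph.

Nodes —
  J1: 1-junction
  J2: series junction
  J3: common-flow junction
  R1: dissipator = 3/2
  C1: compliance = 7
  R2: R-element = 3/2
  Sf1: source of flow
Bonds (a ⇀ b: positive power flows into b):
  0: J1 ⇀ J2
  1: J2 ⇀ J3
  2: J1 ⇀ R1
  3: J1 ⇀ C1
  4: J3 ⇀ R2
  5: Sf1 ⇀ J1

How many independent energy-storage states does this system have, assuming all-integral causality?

bond 5 |Sf1  (Sf1 fixes flow; stroke at Sf1)
bond 0 |J1  (J1: bond 5 brought flow, rest push out)
bond 2 |J1  (1-jn J1 has f-setter on 5)
bond 3 |J1  (J1: bond 5 brought flow, rest push out)
bond 1 |J2  (1-jn J2 has f-setter on 0)
bond 4 |J3  (J3: bond 1 brought flow, rest push out)

1  (C1 all integral)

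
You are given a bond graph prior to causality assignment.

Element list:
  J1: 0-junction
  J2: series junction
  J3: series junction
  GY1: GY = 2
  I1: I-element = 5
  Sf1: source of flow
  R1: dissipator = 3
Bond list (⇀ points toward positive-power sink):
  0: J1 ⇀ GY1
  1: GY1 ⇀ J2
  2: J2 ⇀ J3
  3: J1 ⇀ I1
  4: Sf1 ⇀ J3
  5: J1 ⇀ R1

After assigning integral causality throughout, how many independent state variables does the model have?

b4 |Sf1  (Sf1 fixes flow; stroke at Sf1)
b2 |J3  (common-f at J3 fixed by 4)
b1 |J2  (1-jn J2 has f-setter on 2)
b0 |J1  (GY1 both-in/both-out from 1)
b3 |I1  (common-e at J1 fixed by 0)
b5 |R1  (common-e at J1 fixed by 0)

1  (I1 all integral)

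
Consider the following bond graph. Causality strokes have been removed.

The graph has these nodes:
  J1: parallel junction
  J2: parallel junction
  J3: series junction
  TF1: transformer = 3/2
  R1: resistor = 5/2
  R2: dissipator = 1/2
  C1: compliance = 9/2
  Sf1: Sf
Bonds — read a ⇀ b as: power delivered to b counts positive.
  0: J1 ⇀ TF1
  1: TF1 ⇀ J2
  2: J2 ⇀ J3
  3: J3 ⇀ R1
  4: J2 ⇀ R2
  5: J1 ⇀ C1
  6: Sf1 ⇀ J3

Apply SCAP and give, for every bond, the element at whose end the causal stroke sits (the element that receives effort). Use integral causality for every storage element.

#0 stroke at TF1
#1 stroke at J2
#2 stroke at J3
#3 stroke at J3
#4 stroke at R2
#5 stroke at J1
#6 stroke at Sf1

bond 6 →Sf1  (Sf1 (Sf) sets flow on bond)
bond 2 →J3  (1-jn J3 has f-setter on 6)
bond 3 →J3  (common-f at J3 fixed by 6)
bond 5 →J1  (C1 outputs effort q/C1)
bond 0 →TF1  (J1: bond 5 brought effort, rest push out)
bond 1 →J2  (through TF1, causality passes straight; one stroke at TF1)
bond 4 →R2  (common-e at J2 fixed by 1)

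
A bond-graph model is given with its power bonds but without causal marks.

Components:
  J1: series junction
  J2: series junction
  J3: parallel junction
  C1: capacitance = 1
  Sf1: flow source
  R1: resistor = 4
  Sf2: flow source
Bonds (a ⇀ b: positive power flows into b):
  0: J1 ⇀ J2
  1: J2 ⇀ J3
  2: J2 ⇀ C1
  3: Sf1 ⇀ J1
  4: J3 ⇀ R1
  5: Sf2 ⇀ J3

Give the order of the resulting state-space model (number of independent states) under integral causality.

1  (C1 all integral)

#3 |Sf1  (source Sf1 imposes f)
#5 |Sf2  (Sf2 fixes flow; stroke at Sf2)
#0 |J1  (1-jn J1 has f-setter on 3)
#1 |J2  (J2 flow already set via bond 0)
#2 |J2  (1-jn J2 has f-setter on 0)
#4 |J3  (closing 0-jn rule on J3)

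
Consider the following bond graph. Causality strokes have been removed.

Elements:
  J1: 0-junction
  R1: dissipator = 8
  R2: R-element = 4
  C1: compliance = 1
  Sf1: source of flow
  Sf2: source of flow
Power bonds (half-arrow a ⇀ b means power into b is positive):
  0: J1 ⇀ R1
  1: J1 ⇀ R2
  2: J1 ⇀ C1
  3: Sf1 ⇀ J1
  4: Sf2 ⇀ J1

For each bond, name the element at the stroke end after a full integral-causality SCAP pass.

b0 |R1
b1 |R2
b2 |J1
b3 |Sf1
b4 |Sf2

β3 stroke→Sf1  (Sf1 (Sf) sets flow on bond)
β4 stroke→Sf2  (Sf2 fixes flow; stroke at Sf2)
β2 stroke→J1  (C1 integral (e out))
β0 stroke→R1  (J1: bond 2 brought effort, rest push out)
β1 stroke→R2  (0-jn J1 has e-setter on 2)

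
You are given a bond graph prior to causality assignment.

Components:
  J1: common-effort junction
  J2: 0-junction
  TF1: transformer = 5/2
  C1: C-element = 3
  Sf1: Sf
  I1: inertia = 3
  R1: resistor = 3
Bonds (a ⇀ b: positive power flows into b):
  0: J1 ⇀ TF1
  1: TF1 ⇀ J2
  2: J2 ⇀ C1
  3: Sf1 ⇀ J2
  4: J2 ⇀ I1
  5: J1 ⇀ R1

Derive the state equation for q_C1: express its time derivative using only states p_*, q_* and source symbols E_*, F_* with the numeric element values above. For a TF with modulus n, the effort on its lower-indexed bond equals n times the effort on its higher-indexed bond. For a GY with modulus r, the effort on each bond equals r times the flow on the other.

dq_C1/dt = F_Sf1 - p_I1/3 - 25*q_C1/36

bond 3 →Sf1  (Sf1 fixes flow; stroke at Sf1)
bond 2 →J2  (prefer integral on C1)
bond 1 →TF1  (J2 effort already set via bond 2)
bond 4 →I1  (0-jn J2 has e-setter on 2)
bond 0 →J1  (TF1: transformer flips bond 1)
bond 5 →R1  (J1: bond 0 brought effort, rest push out)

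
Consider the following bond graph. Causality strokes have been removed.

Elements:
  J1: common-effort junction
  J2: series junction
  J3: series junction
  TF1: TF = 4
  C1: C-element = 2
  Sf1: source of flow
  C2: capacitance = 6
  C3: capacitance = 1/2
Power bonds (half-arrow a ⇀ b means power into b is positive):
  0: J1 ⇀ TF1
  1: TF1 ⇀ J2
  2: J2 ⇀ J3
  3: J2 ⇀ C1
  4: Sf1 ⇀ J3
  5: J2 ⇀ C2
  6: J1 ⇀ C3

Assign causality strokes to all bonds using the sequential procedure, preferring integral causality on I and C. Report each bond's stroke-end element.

β0 stroke at TF1
β1 stroke at J2
β2 stroke at J3
β3 stroke at J2
β4 stroke at Sf1
β5 stroke at J2
β6 stroke at J1

bond 4 →Sf1  (Sf1 fixes flow; stroke at Sf1)
bond 2 →J3  (1-jn J3 has f-setter on 4)
bond 1 →J2  (J2 flow already set via bond 2)
bond 3 →J2  (1-jn J2 has f-setter on 2)
bond 5 →J2  (common-f at J2 fixed by 2)
bond 0 →TF1  (TF1 one-in-one-out from 1)
bond 6 →J1  (J1 needs exactly one e-in)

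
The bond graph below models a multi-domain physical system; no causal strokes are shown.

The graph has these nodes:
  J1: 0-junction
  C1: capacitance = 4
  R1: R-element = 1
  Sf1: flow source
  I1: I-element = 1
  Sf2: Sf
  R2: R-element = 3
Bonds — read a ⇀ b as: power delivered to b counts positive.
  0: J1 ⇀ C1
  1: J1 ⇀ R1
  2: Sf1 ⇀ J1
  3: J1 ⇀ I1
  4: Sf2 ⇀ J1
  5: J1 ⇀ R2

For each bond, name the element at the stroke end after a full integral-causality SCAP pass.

bond 0 |J1
bond 1 |R1
bond 2 |Sf1
bond 3 |I1
bond 4 |Sf2
bond 5 |R2

bond 2 |Sf1  (source Sf1 imposes f)
bond 4 |Sf2  (Sf2 fixes flow; stroke at Sf2)
bond 0 |J1  (prefer integral on C1)
bond 1 |R1  (0-jn J1 has e-setter on 0)
bond 3 |I1  (J1: bond 0 brought effort, rest push out)
bond 5 |R2  (J1 effort already set via bond 0)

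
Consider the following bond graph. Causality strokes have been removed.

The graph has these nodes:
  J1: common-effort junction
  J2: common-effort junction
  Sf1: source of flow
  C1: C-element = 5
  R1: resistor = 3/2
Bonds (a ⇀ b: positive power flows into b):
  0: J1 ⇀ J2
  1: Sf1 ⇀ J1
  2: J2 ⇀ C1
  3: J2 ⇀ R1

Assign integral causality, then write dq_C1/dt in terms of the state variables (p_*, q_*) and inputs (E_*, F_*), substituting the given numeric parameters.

#1 stroke at Sf1  (Sf1 (Sf) sets flow on bond)
#0 stroke at J1  (closing 0-jn rule on J1)
#2 stroke at J2  (C1 integral (e out))
#3 stroke at R1  (common-e at J2 fixed by 2)

dq_C1/dt = F_Sf1 - 2*q_C1/15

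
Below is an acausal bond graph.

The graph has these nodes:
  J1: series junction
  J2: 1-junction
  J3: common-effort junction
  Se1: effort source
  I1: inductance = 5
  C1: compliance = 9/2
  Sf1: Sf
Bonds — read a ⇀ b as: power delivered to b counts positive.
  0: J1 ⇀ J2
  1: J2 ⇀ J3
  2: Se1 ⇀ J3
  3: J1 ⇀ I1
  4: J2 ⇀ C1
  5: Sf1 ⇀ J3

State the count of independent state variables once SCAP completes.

β2 stroke at J3  (Se1 (Se) sets effort on bond)
β5 stroke at Sf1  (Sf1 (Sf) sets flow on bond)
β1 stroke at J2  (J3 effort already set via bond 2)
β3 stroke at I1  (prefer integral on I1)
β0 stroke at J1  (J1 flow already set via bond 3)
β4 stroke at J2  (J2 flow already set via bond 0)

2  (C1, I1 all integral)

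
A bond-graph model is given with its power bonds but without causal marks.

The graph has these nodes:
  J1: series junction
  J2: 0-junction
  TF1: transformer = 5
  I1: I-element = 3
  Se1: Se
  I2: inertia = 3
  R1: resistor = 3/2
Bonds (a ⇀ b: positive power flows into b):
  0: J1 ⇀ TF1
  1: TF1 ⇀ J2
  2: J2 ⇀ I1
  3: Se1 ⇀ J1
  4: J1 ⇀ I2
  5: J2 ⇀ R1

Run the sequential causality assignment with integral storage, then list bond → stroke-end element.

b0 stroke→J1
b1 stroke→TF1
b2 stroke→I1
b3 stroke→J1
b4 stroke→I2
b5 stroke→J2

b3 |J1  (Se1 (Se) sets effort on bond)
b2 |I1  (I1 outputs flow p/I1)
b4 |I2  (I2 integral (f out))
b0 |J1  (J1: bond 4 brought flow, rest push out)
b1 |TF1  (TF1: transformer flips bond 0)
b5 |J2  (J2 needs exactly one e-in)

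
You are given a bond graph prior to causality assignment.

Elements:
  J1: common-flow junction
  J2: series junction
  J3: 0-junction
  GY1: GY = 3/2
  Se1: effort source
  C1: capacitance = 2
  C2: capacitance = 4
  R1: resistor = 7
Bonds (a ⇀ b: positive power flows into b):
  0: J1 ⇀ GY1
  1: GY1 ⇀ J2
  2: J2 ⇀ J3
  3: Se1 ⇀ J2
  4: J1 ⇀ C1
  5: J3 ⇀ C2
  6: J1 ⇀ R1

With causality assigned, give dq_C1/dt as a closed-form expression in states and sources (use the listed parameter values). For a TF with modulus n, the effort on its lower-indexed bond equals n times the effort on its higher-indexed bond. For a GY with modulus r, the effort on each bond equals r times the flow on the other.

dq_C1/dt = -2*E_Se1/3 + q_C2/6

b3 →J2  (Se1 fixes effort; stroke away)
b4 →J1  (C1: C, integral causality)
b5 →J3  (C2 integral (e out))
b2 →J2  (J3: bond 5 brought effort, rest push out)
b1 →GY1  (J2: last free bond brings flow in)
b0 →GY1  (GY1: gyrator matches bond 1)
b6 →J1  (1-jn J1 has f-setter on 0)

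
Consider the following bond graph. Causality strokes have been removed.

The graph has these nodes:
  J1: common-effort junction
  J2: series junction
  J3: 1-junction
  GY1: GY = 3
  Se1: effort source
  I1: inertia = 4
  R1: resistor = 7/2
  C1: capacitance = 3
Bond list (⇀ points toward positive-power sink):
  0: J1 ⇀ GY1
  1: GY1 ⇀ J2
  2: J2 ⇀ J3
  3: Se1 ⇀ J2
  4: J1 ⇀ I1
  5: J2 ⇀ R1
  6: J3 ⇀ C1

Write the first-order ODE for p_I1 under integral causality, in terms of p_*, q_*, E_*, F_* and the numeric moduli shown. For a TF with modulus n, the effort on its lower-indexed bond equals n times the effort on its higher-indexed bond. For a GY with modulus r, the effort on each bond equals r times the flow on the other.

b3 →J2  (source Se1 imposes e)
b4 →I1  (prefer integral on I1)
b0 →J1  (only one effort-in slot at J1)
b1 →J2  (GY1: gyrator matches bond 0)
b6 →J3  (C1 integral (e out))
b2 →J2  (closing 1-jn rule on J3)
b5 →R1  (J2: last free bond brings flow in)

dp_I1/dt = 6*E_Se1/7 - 9*p_I1/14 - 2*q_C1/7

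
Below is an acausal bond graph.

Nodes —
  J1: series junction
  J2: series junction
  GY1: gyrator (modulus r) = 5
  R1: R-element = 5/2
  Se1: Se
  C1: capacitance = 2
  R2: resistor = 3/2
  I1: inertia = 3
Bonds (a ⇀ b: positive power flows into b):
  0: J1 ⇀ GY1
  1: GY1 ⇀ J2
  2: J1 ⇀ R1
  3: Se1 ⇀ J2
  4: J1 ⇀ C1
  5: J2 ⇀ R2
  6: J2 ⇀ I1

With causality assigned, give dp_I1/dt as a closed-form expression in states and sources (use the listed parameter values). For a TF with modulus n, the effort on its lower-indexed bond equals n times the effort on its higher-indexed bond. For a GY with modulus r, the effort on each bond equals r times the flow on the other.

bond 3 →J2  (Se1 fixes effort; stroke away)
bond 4 →J1  (C1: C, integral causality)
bond 6 →I1  (prefer integral on I1)
bond 1 →J2  (J2 flow already set via bond 6)
bond 5 →J2  (J2: bond 6 brought flow, rest push out)
bond 0 →J1  (GY1 both-in/both-out from 1)
bond 2 →R1  (J1: last free bond brings flow in)

dp_I1/dt = E_Se1 - 23*p_I1/6 - q_C1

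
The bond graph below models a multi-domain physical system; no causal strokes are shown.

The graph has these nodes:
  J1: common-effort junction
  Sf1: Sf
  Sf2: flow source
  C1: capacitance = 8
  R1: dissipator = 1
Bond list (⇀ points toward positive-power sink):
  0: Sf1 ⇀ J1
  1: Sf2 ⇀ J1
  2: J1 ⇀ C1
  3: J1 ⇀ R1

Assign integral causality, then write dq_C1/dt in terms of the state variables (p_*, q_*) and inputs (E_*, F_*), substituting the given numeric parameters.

b0 →Sf1  (Sf1 (Sf) sets flow on bond)
b1 →Sf2  (Sf2 fixes flow; stroke at Sf2)
b2 →J1  (C1: C, integral causality)
b3 →R1  (J1: bond 2 brought effort, rest push out)

dq_C1/dt = F_Sf1 + F_Sf2 - q_C1/8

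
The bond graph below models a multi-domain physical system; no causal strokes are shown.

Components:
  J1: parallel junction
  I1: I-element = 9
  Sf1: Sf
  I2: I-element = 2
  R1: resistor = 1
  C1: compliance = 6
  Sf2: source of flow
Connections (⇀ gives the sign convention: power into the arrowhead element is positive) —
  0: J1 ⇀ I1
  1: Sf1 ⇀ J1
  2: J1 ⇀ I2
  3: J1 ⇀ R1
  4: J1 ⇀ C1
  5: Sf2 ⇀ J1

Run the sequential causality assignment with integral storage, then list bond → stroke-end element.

β1 →Sf1  (Sf1: flow source, stroke at near end)
β5 →Sf2  (Sf2 (Sf) sets flow on bond)
β0 →I1  (I1 integral (f out))
β2 →I2  (I2: I, integral causality)
β4 →J1  (C1 outputs effort q/C1)
β3 →R1  (0-jn J1 has e-setter on 4)

b0 →I1
b1 →Sf1
b2 →I2
b3 →R1
b4 →J1
b5 →Sf2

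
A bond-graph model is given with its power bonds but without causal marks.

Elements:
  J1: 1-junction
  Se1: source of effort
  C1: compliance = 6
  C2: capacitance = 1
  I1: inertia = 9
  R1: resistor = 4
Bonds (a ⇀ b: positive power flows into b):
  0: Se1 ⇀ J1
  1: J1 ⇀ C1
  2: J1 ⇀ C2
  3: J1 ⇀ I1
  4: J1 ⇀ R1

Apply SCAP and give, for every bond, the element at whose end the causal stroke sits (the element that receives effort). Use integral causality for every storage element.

#0 stroke→J1
#1 stroke→J1
#2 stroke→J1
#3 stroke→I1
#4 stroke→J1

β0 →J1  (Se1 fixes effort; stroke away)
β1 →J1  (C1 outputs effort q/C1)
β2 →J1  (C2 outputs effort q/C2)
β3 →I1  (I1: I, integral causality)
β4 →J1  (J1 flow already set via bond 3)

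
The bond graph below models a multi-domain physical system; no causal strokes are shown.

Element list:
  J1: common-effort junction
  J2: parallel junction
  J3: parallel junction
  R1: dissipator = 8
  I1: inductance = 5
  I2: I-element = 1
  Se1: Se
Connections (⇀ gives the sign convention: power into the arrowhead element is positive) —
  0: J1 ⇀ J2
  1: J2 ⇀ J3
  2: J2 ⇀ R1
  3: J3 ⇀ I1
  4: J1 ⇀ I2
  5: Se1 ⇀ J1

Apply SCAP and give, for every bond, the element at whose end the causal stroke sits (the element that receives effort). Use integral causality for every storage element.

b5 →J1  (Se1 fixes effort; stroke away)
b0 →J2  (J1: bond 5 brought effort, rest push out)
b4 →I2  (J1: bond 5 brought effort, rest push out)
b1 →J3  (J2: bond 0 brought effort, rest push out)
b2 →R1  (0-jn J2 has e-setter on 0)
b3 →I1  (J3 effort already set via bond 1)

#0 stroke at J2
#1 stroke at J3
#2 stroke at R1
#3 stroke at I1
#4 stroke at I2
#5 stroke at J1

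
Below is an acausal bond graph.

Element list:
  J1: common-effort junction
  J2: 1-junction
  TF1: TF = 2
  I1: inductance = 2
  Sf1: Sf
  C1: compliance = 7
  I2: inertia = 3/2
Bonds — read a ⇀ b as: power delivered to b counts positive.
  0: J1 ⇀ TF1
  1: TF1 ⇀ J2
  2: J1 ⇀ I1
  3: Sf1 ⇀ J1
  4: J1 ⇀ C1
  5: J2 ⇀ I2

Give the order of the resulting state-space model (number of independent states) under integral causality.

b3 |Sf1  (Sf1: flow source, stroke at near end)
b2 |I1  (prefer integral on I1)
b4 |J1  (C1 outputs effort q/C1)
b0 |TF1  (common-e at J1 fixed by 4)
b1 |J2  (TF1: transformer flips bond 0)
b5 |I2  (J2: last free bond brings flow in)

3  (C1, I1, I2 all integral)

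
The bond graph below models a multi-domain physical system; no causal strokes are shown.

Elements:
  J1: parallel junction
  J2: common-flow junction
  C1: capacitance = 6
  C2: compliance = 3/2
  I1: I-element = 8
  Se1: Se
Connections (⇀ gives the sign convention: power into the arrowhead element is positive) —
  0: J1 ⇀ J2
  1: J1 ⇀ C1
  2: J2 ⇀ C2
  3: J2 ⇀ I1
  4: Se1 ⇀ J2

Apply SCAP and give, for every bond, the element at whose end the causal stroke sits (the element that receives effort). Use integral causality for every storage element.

bond 0 |J2
bond 1 |J1
bond 2 |J2
bond 3 |I1
bond 4 |J2

#4 stroke at J2  (Se1 (Se) sets effort on bond)
#1 stroke at J1  (C1 integral (e out))
#0 stroke at J2  (0-jn J1 has e-setter on 1)
#2 stroke at J2  (prefer integral on C2)
#3 stroke at I1  (J2: last free bond brings flow in)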